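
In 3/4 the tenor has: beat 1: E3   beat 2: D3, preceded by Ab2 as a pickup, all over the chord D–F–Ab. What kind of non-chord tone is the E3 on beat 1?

Appoggiatura.

The harmony at that moment is D diminished triad (D, F, Ab); E3 is not a chord tone.
It is approached by leap up from Ab2 and left by step down to D3.
Leap in, step out, metrically accented — an appoggiatura.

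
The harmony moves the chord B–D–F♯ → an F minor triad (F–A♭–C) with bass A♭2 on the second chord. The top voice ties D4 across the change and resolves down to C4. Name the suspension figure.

At the second chord the bass is A♭2. The suspended D4 lies a fourth above the bass; after resolving down by step to C4, the interval above the bass becomes a third.
Suspension figures are named by those two intervals: 4–3.

4–3 suspension.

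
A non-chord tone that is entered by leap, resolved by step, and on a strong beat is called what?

Approach: by leap. Departure: by step. Metric position: strong.
Leap in, step out, in a metrically strong position — an appoggiatura. (It is the mirror image of the escape tone, which steps in and leaps out from a weak position.)

Appoggiatura.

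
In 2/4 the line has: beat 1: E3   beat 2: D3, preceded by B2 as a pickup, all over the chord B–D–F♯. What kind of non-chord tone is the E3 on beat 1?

The harmony at that moment is B minor triad (B, D, F♯); E3 is not a chord tone.
It is approached by leap up from B2 and left by step down to D3.
Leap in, step out, metrically accented — an appoggiatura.

Appoggiatura.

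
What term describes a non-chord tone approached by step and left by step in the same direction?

Approach: by step. Departure: by step, continuing in the same direction.
Stepwise on both sides with no change of direction means the note fills in the space between two different chord tones — a passing tone. (Had it turned back to its starting note it would be a neighbor tone instead.)

Passing tone.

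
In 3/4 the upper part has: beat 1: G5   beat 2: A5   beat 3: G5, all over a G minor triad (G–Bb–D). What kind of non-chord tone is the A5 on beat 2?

The harmony at that moment is G minor triad (G, Bb, D); A5 is not a chord tone.
It is approached by step up from G5 and left by step down to G5.
Step away and step back to the same note — a neighbor tone (upper neighbor).

Upper neighbor tone.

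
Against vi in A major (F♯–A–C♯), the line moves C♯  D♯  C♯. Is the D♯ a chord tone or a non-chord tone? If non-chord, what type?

The harmony at that moment is F♯ minor triad (F♯, A, C♯); D♯ is not a chord tone.
It is approached by step up from C♯ and left by step down to C♯.
Step away and step back to the same note — a neighbor tone (upper neighbor).

Non-chord tone — a neighbor tone.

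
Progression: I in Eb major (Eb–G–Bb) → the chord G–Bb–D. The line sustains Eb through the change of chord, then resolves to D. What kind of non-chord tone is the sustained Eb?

The harmony at that moment is G minor triad (G, Bb, D); Eb is not a chord tone.
It is held over (the same pitch as the preceding Eb) and left by step down to D.
Held over from the previous chord and resolving down by step — a suspension.

Eb is a suspension.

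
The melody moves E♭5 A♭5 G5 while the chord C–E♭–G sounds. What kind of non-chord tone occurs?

A♭5 is an appoggiatura.

The harmony at that moment is C minor triad (C, E♭, G); A♭5 is not a chord tone.
It is approached by leap up from E♭5 and left by step down to G5.
Leap in, step out — an appoggiatura.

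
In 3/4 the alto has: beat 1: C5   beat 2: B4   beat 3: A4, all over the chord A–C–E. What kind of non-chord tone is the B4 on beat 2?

Passing tone.

The harmony at that moment is A minor triad (A, C, E); B4 is not a chord tone.
It is approached by step down from C5 and left by step down to A4.
Step in, step out in the same direction — a passing tone.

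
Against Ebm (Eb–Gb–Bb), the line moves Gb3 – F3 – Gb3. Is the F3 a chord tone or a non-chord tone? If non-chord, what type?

The harmony at that moment is Eb minor triad (Eb, Gb, Bb); F3 is not a chord tone.
It is approached by step down from Gb3 and left by step up to Gb3.
Step away and step back to the same note — a neighbor tone (lower neighbor).

Non-chord tone — a neighbor tone.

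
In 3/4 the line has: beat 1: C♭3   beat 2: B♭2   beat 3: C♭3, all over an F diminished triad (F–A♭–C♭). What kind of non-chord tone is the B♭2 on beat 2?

Lower neighbor tone.

The harmony at that moment is F diminished triad (F, A♭, C♭); B♭2 is not a chord tone.
It is approached by step down from C♭3 and left by step up to C♭3.
Step away and step back to the same note — a neighbor tone (lower neighbor).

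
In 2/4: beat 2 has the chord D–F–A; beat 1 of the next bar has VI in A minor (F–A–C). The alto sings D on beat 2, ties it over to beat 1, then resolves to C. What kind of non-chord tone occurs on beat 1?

The harmony at that moment is F major triad (F, A, C); D is not a chord tone.
It is held over (the same pitch as the preceding D) and left by step down to C.
Held over from the previous chord and resolving down by step — a suspension.

Suspension.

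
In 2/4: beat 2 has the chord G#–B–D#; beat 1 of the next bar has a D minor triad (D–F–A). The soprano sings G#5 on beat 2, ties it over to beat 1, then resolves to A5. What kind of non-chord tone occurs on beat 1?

The harmony at that moment is D minor triad (D, F, A); G#5 is not a chord tone.
It is held over (the same pitch as the preceding G#5) and left by step up to A5.
Held over from the previous chord and resolving up by step — a retardation.

Retardation.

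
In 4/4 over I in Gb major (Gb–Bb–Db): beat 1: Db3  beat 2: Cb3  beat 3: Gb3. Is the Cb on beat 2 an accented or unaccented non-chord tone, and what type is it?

The harmony at that moment is Gb major triad (Gb, Bb, Db); Cb3 is not a chord tone.
It is approached by step down from Db3 and left by leap up to Gb3.
Step in, leap out — an escape tone.
It falls on a weak beat, so it is unaccented.

Unaccented escape tone.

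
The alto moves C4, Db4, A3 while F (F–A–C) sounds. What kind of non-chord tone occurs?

Db4 is an escape tone.

The harmony at that moment is F major triad (F, A, C); Db4 is not a chord tone.
It is approached by step up from C4 and left by leap down to A3.
Step in, leap out — an escape tone.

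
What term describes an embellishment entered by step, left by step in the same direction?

Passing tone.

Approach: by step. Departure: by step, continuing in the same direction.
Stepwise on both sides with no change of direction means the note fills in the space between two different chord tones — a passing tone. (Had it turned back to its starting note it would be a neighbor tone instead.)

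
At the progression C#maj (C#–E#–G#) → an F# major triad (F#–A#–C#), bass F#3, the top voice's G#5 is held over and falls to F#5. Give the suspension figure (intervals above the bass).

At the second chord the bass is F#3. The suspended G#5 lies a ninth above the bass; after resolving down by step to F#5, the interval above the bass becomes an octave.
Suspension figures are named by those two intervals: 9–8.

9–8 suspension.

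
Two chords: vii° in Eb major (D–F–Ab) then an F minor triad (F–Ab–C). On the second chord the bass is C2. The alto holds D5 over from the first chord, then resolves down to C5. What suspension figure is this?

9–8 suspension.

At the second chord the bass is C2. The suspended D5 lies a ninth above the bass; after resolving down by step to C5, the interval above the bass becomes an octave.
Suspension figures are named by those two intervals: 9–8.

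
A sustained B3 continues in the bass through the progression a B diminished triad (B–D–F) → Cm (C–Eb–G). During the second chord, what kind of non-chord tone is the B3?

Pedal tone (pedal point).

The harmony at that moment is C minor triad (C, Eb, G); B3 is not a chord tone.
It is held over (the same pitch as the preceding B3) and then sustained as the same pitch into the next harmony.
Sustained through a change of harmony — a pedal tone.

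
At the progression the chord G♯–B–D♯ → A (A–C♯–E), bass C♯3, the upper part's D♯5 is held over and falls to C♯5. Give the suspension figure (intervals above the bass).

At the second chord the bass is C♯3. The suspended D♯5 lies a ninth above the bass; after resolving down by step to C♯5, the interval above the bass becomes an octave.
Suspension figures are named by those two intervals: 9–8.

9–8 suspension.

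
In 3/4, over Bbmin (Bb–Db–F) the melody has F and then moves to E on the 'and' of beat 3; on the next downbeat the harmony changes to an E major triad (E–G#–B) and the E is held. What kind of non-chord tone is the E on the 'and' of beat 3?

The harmony at that moment is Bb minor triad (Bb, Db, F); E is not a chord tone.
It is approached by step down from F and then sustained as the same pitch into the next harmony.
Arriving early and becoming a chord tone when the harmony changes — an anticipation.

Anticipation.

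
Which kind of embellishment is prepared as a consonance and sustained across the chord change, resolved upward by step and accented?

Retardation.

Approach: by preparation — the pitch is first a chord tone, then held (tied or repeated) while the harmony changes under it. Departure: up by step. Metric position: strong.
A prepared dissonance that resolves upward by step — a retardation. (The same figure resolving downward would be a suspension.)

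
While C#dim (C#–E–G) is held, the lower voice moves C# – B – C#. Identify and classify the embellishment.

B is a neighbor tone.

The harmony at that moment is C# diminished triad (C#, E, G); B is not a chord tone.
It is approached by step down from C# and left by step up to C#.
Step away and step back to the same note — a neighbor tone (lower neighbor).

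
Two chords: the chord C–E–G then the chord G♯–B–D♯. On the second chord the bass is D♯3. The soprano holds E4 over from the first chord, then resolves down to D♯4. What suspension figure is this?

9–8 suspension.

At the second chord the bass is D♯3. The suspended E4 lies a ninth above the bass; after resolving down by step to D♯4, the interval above the bass becomes an octave.
Suspension figures are named by those two intervals: 9–8.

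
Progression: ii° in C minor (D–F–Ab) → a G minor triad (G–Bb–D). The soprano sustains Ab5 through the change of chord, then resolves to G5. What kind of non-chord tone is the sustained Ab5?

The harmony at that moment is G minor triad (G, Bb, D); Ab5 is not a chord tone.
It is held over (the same pitch as the preceding Ab5) and left by step down to G5.
Held over from the previous chord and resolving down by step — a suspension.

Ab5 is a suspension.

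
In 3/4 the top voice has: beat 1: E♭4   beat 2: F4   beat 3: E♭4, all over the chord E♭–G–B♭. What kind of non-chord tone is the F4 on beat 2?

The harmony at that moment is E♭ major triad (E♭, G, B♭); F4 is not a chord tone.
It is approached by step up from E♭4 and left by step down to E♭4.
Step away and step back to the same note — a neighbor tone (upper neighbor).

Upper neighbor tone.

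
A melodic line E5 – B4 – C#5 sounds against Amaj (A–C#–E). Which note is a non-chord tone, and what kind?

The harmony at that moment is A major triad (A, C#, E); B4 is not a chord tone.
It is approached by leap down from E5 and left by step up to C#5.
Leap in, step out — an appoggiatura.

B4 is an appoggiatura.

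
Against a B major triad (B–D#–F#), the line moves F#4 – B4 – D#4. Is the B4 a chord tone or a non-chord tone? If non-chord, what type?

B major triad contains B, D#, F#; B is the root, so it is a chord tone.

Chord tone (the root of B major triad).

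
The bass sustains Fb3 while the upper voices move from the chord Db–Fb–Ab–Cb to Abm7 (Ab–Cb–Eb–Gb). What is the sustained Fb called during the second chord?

The harmony at that moment is Ab minor seventh chord (Ab, Cb, Eb, Gb); Fb3 is not a chord tone.
It is held over (the same pitch as the preceding Fb3) and then sustained as the same pitch into the next harmony.
Sustained through a change of harmony — a pedal tone.

Pedal tone (pedal point).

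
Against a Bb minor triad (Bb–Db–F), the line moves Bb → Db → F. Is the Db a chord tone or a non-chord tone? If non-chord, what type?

Chord tone (the third of Bb minor triad).

Bb minor triad contains Bb, Db, F; Db is the third, so it is a chord tone.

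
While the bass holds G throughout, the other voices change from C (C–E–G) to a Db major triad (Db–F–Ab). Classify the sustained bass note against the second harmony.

Pedal tone (pedal point).

The harmony at that moment is Db major triad (Db, F, Ab); G is not a chord tone.
It is held over (the same pitch as the preceding G) and then sustained as the same pitch into the next harmony.
Sustained through a change of harmony — a pedal tone.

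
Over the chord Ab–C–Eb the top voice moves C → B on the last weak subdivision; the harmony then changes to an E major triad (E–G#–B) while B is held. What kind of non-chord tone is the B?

B is an anticipation.

The harmony at that moment is Ab major triad (Ab, C, Eb); B is not a chord tone.
It is approached by step down from C and then sustained as the same pitch into the next harmony.
Arriving early and becoming a chord tone when the harmony changes — an anticipation.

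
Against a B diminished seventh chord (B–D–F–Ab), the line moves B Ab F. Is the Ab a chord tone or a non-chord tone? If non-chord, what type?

Chord tone (the seventh of B diminished seventh chord).

B diminished seventh chord contains B, D, F, Ab; Ab is the seventh, so it is a chord tone.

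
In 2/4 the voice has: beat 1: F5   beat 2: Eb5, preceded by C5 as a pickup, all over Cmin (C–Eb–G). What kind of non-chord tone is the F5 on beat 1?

Appoggiatura.

The harmony at that moment is C minor triad (C, Eb, G); F5 is not a chord tone.
It is approached by leap up from C5 and left by step down to Eb5.
Leap in, step out, metrically accented — an appoggiatura.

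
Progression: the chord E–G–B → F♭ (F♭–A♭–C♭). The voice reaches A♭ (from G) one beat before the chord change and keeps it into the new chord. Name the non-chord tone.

The harmony at that moment is E minor triad (E, G, B); A♭ is not a chord tone.
It is approached by step up from G and then sustained as the same pitch into the next harmony.
Arriving early and becoming a chord tone when the harmony changes — an anticipation.

A♭ is an anticipation.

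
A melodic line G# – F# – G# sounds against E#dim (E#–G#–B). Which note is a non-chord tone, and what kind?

The harmony at that moment is E# diminished triad (E#, G#, B); F# is not a chord tone.
It is approached by step down from G# and left by step up to G#.
Step away and step back to the same note — a neighbor tone (lower neighbor).

F# is a neighbor tone.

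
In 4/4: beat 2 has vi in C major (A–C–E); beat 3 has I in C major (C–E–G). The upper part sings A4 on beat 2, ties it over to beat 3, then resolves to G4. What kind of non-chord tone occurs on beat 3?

The harmony at that moment is C major triad (C, E, G); A4 is not a chord tone.
It is held over (the same pitch as the preceding A4) and left by step down to G4.
Held over from the previous chord and resolving down by step — a suspension.

Suspension.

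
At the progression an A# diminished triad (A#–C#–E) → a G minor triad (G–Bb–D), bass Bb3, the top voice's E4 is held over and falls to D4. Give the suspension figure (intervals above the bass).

4–3 suspension.

At the second chord the bass is Bb3. The suspended E4 lies a fourth above the bass; after resolving down by step to D4, the interval above the bass becomes a third.
Suspension figures are named by those two intervals: 4–3.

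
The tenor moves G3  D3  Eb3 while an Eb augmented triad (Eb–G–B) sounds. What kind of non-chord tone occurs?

The harmony at that moment is Eb augmented triad (Eb, G, B); D3 is not a chord tone.
It is approached by leap down from G3 and left by step up to Eb3.
Leap in, step out — an appoggiatura.

D3 is an appoggiatura.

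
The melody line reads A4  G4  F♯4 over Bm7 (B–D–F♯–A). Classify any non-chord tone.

G4 is a passing tone.

The harmony at that moment is B minor seventh chord (B, D, F♯, A); G4 is not a chord tone.
It is approached by step down from A4 and left by step down to F♯4.
Step in, step out in the same direction — a passing tone.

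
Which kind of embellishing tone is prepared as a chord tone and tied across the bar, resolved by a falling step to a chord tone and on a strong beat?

Approach: by preparation — the pitch is first a chord tone, then held (tied or repeated) while the harmony changes under it. Departure: down by step. Metric position: strong.
A prepared dissonance that resolves downward by step — a suspension. (The same figure resolving upward would be a retardation.)

Suspension.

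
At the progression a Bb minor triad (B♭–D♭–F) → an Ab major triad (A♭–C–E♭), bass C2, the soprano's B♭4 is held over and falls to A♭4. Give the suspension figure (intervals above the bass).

7–6 suspension.

At the second chord the bass is C2. The suspended B♭4 lies a seventh above the bass; after resolving down by step to A♭4, the interval above the bass becomes a sixth.
Suspension figures are named by those two intervals: 7–6.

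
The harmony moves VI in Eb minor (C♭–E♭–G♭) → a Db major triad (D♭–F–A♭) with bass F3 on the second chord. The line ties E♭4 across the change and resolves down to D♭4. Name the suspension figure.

7–6 suspension.

At the second chord the bass is F3. The suspended E♭4 lies a seventh above the bass; after resolving down by step to D♭4, the interval above the bass becomes a sixth.
Suspension figures are named by those two intervals: 7–6.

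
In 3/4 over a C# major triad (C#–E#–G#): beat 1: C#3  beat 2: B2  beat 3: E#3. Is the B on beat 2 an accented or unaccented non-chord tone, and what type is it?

The harmony at that moment is C# major triad (C#, E#, G#); B2 is not a chord tone.
It is approached by step down from C#3 and left by leap up to E#3.
Step in, leap out — an escape tone.
It falls on a weak beat, so it is unaccented.

Unaccented escape tone.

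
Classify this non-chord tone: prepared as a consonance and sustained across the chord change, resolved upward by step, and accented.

Approach: by preparation — the pitch is first a chord tone, then held (tied or repeated) while the harmony changes under it. Departure: up by step. Metric position: strong.
A prepared dissonance that resolves upward by step — a retardation. (The same figure resolving downward would be a suspension.)

Retardation.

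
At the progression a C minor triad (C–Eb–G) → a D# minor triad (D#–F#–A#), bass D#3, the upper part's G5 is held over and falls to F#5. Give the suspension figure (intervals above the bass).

At the second chord the bass is D#3. The suspended G5 lies a fourth above the bass; after resolving down by step to F#5, the interval above the bass becomes a third.
Suspension figures are named by those two intervals: 4–3.

4–3 suspension.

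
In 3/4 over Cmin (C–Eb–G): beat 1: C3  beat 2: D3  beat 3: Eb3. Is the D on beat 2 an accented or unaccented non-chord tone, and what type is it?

The harmony at that moment is C minor triad (C, Eb, G); D3 is not a chord tone.
It is approached by step up from C3 and left by step up to Eb3.
Step in, step out in the same direction — a passing tone.
It falls on a weak beat, so it is unaccented.

Unaccented passing tone.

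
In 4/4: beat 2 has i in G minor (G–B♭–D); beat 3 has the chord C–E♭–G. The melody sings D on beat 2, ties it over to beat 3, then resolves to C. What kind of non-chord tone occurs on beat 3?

The harmony at that moment is C minor triad (C, E♭, G); D is not a chord tone.
It is held over (the same pitch as the preceding D) and left by step down to C.
Held over from the previous chord and resolving down by step — a suspension.

Suspension.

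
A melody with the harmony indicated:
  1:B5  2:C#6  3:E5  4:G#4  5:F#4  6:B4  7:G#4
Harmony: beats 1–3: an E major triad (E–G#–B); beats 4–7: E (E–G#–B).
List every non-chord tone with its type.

The harmony at that moment is E major triad (E, G#, B); C#6 is not a chord tone.
It is approached by step up from B5 and left by leap down to E5.
Step in, leap out — an escape tone.
The harmony at that moment is E major triad (E, G#, B); F#4 is not a chord tone.
It is approached by step down from G#4 and left by leap up to B4.
Step in, leap out — an escape tone.

C#6 (beat 2) — escape tone; F#4 (beat 5) — escape tone.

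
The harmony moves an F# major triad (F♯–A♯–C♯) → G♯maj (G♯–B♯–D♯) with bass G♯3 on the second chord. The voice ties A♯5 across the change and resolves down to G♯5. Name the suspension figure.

9–8 suspension.

At the second chord the bass is G♯3. The suspended A♯5 lies a ninth above the bass; after resolving down by step to G♯5, the interval above the bass becomes an octave.
Suspension figures are named by those two intervals: 9–8.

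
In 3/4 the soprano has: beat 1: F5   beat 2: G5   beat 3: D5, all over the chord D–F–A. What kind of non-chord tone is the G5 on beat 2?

Escape tone.

The harmony at that moment is D minor triad (D, F, A); G5 is not a chord tone.
It is approached by step up from F5 and left by leap down to D5.
Step in, leap out, on a weak beat — an escape tone.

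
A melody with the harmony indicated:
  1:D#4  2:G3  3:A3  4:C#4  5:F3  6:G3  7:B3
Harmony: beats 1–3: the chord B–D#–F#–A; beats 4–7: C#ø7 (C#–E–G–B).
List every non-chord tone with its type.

G3 (beat 2) — appoggiatura; F3 (beat 5) — appoggiatura.

The harmony at that moment is B dominant seventh chord (B, D#, F#, A); G3 is not a chord tone.
It is approached by leap down from D#4 and left by step up to A3.
Leap in, step out — an appoggiatura.
The harmony at that moment is C# half-diminished seventh chord (C#, E, G, B); F3 is not a chord tone.
It is approached by leap down from C#4 and left by step up to G3.
Leap in, step out — an appoggiatura.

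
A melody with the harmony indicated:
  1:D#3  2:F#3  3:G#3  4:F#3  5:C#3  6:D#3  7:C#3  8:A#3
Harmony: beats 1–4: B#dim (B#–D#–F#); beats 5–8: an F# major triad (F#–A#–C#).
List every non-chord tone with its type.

The harmony at that moment is B# diminished triad (B#, D#, F#); G#3 is not a chord tone.
It is approached by step up from F#3 and left by step down to F#3.
Step away and step back to the same note — a neighbor tone (upper neighbor).
The harmony at that moment is F# major triad (F#, A#, C#); D#3 is not a chord tone.
It is approached by step up from C#3 and left by step down to C#3.
Step away and step back to the same note — a neighbor tone (upper neighbor).

G#3 (beat 3) — neighbor tone; D#3 (beat 6) — neighbor tone.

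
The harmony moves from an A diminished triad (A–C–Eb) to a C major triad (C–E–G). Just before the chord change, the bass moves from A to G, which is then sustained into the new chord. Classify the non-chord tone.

G is an anticipation.

The harmony at that moment is A diminished triad (A, C, Eb); G is not a chord tone.
It is approached by step down from A and then sustained as the same pitch into the next harmony.
Arriving early and becoming a chord tone when the harmony changes — an anticipation.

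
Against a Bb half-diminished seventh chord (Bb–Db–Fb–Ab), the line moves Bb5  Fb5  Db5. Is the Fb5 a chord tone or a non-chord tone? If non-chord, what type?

Bb half-diminished seventh chord contains Bb, Db, Fb, Ab; Fb is the fifth, so it is a chord tone.

Chord tone (the fifth of Bb half-diminished seventh chord).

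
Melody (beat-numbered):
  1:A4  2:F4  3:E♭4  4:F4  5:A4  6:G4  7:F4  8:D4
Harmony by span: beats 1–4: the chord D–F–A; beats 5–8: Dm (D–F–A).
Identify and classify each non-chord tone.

E♭4 (beat 3) — neighbor tone; G4 (beat 6) — passing tone.

The harmony at that moment is D minor triad (D, F, A); E♭4 is not a chord tone.
It is approached by step down from F4 and left by step up to F4.
Step away and step back to the same note — a neighbor tone (lower neighbor).
The harmony at that moment is D minor triad (D, F, A); G4 is not a chord tone.
It is approached by step down from A4 and left by step down to F4.
Step in, step out in the same direction — a passing tone.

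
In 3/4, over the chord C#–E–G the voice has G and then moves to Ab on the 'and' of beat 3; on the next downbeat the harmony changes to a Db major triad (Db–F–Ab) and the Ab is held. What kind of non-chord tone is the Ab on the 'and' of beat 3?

Anticipation.

The harmony at that moment is C# diminished triad (C#, E, G); Ab is not a chord tone.
It is approached by step up from G and then sustained as the same pitch into the next harmony.
Arriving early and becoming a chord tone when the harmony changes — an anticipation.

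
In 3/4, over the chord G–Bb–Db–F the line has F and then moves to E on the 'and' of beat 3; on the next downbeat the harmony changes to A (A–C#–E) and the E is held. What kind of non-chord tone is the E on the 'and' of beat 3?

Anticipation.

The harmony at that moment is G half-diminished seventh chord (G, Bb, Db, F); E is not a chord tone.
It is approached by step down from F and then sustained as the same pitch into the next harmony.
Arriving early and becoming a chord tone when the harmony changes — an anticipation.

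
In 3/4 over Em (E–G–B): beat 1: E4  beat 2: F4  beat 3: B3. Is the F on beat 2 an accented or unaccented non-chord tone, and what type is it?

Unaccented escape tone.

The harmony at that moment is E minor triad (E, G, B); F4 is not a chord tone.
It is approached by step up from E4 and left by leap down to B3.
Step in, leap out — an escape tone.
It falls on a weak beat, so it is unaccented.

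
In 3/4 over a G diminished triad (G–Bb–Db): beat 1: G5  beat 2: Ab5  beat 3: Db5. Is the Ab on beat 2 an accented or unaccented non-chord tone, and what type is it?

Unaccented escape tone.

The harmony at that moment is G diminished triad (G, Bb, Db); Ab5 is not a chord tone.
It is approached by step up from G5 and left by leap down to Db5.
Step in, leap out — an escape tone.
It falls on a weak beat, so it is unaccented.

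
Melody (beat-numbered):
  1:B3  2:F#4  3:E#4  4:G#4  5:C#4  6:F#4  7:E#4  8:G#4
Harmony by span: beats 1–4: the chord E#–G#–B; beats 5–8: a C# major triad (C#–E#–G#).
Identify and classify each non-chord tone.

F#4 (beat 2) — appoggiatura; F#4 (beat 6) — appoggiatura.

The harmony at that moment is E# diminished triad (E#, G#, B); F#4 is not a chord tone.
It is approached by leap up from B3 and left by step down to E#4.
Leap in, step out — an appoggiatura.
The harmony at that moment is C# major triad (C#, E#, G#); F#4 is not a chord tone.
It is approached by leap up from C#4 and left by step down to E#4.
Leap in, step out — an appoggiatura.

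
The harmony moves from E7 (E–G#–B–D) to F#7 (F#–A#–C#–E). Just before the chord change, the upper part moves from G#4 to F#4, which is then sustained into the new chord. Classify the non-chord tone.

F#4 is an anticipation.

The harmony at that moment is E dominant seventh chord (E, G#, B, D); F#4 is not a chord tone.
It is approached by step down from G#4 and then sustained as the same pitch into the next harmony.
Arriving early and becoming a chord tone when the harmony changes — an anticipation.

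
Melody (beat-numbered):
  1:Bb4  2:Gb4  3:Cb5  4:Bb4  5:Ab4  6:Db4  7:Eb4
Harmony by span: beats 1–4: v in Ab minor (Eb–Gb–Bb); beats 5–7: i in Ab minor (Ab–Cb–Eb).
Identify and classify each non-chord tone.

The harmony at that moment is Eb minor triad (Eb, Gb, Bb); Cb5 is not a chord tone.
It is approached by leap up from Gb4 and left by step down to Bb4.
Leap in, step out — an appoggiatura.
The harmony at that moment is Ab minor triad (Ab, Cb, Eb); Db4 is not a chord tone.
It is approached by leap down from Ab4 and left by step up to Eb4.
Leap in, step out — an appoggiatura.

Cb5 (beat 3) — appoggiatura; Db4 (beat 6) — appoggiatura.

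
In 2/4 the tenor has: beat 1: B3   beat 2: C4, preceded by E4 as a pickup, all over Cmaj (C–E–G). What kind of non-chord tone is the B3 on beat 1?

The harmony at that moment is C major triad (C, E, G); B3 is not a chord tone.
It is approached by leap down from E4 and left by step up to C4.
Leap in, step out, metrically accented — an appoggiatura.

Appoggiatura.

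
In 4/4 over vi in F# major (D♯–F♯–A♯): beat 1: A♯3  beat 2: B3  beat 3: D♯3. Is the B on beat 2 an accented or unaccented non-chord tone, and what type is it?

Unaccented escape tone.

The harmony at that moment is D♯ minor triad (D♯, F♯, A♯); B3 is not a chord tone.
It is approached by step up from A♯3 and left by leap down to D♯3.
Step in, leap out — an escape tone.
It falls on a weak beat, so it is unaccented.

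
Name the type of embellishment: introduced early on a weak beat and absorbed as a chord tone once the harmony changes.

Anticipation.

Approach: ahead of the chord change (typically by step), so it is dissonant against the current harmony. Departure: none — the same pitch is restated or held and is a chord tone of the new harmony.
Dissonant first, consonant once the harmony catches up: the note simply arrives early — an anticipation. (The reverse timing, consonant first and dissonant after the change, would be a suspension or retardation.)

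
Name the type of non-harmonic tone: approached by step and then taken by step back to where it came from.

Neighbor tone.

Approach: by step. Departure: by step in the opposite direction, back to the starting pitch.
Stepwise on both sides but reversing to return to the same chord tone — a neighbor tone. (Had it continued onward in the same direction it would be a passing tone instead.)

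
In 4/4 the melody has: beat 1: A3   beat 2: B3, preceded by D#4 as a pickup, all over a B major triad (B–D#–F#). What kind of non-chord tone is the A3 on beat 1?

The harmony at that moment is B major triad (B, D#, F#); A3 is not a chord tone.
It is approached by leap down from D#4 and left by step up to B3.
Leap in, step out, metrically accented — an appoggiatura.

Appoggiatura.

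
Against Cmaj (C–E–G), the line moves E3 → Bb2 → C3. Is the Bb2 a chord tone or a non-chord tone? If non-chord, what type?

Non-chord tone — an appoggiatura.

The harmony at that moment is C major triad (C, E, G); Bb2 is not a chord tone.
It is approached by leap down from E3 and left by step up to C3.
Leap in, step out — an appoggiatura.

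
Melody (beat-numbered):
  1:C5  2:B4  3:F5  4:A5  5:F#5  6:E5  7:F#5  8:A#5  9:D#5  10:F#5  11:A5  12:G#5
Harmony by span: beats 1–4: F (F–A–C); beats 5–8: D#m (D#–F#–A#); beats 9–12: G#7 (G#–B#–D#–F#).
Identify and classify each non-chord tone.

B4 (beat 2) — escape tone; E5 (beat 6) — neighbor tone; A5 (beat 11) — appoggiatura.

The harmony at that moment is F major triad (F, A, C); B4 is not a chord tone.
It is approached by step down from C5 and left by leap up to F5.
Step in, leap out — an escape tone.
The harmony at that moment is D# minor triad (D#, F#, A#); E5 is not a chord tone.
It is approached by step down from F#5 and left by step up to F#5.
Step away and step back to the same note — a neighbor tone (lower neighbor).
The harmony at that moment is G# dominant seventh chord (G#, B#, D#, F#); A5 is not a chord tone.
It is approached by leap up from F#5 and left by step down to G#5.
Leap in, step out — an appoggiatura.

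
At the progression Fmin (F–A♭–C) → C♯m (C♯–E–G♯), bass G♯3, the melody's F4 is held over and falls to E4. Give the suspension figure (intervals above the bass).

7–6 suspension.

At the second chord the bass is G♯3. The suspended F4 lies a seventh above the bass; after resolving down by step to E4, the interval above the bass becomes a sixth.
Suspension figures are named by those two intervals: 7–6.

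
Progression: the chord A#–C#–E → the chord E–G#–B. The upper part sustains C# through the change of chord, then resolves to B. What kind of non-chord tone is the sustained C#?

The harmony at that moment is E major triad (E, G#, B); C# is not a chord tone.
It is held over (the same pitch as the preceding C#) and left by step down to B.
Held over from the previous chord and resolving down by step — a suspension.

C# is a suspension.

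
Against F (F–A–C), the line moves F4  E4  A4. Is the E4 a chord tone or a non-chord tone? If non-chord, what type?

The harmony at that moment is F major triad (F, A, C); E4 is not a chord tone.
It is approached by step down from F4 and left by leap up to A4.
Step in, leap out — an escape tone.

Non-chord tone — an escape tone.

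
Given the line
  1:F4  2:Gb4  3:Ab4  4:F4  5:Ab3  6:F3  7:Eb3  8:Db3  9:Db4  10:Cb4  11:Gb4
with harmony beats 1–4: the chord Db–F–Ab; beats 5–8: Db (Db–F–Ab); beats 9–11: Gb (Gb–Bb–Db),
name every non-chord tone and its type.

The harmony at that moment is Db major triad (Db, F, Ab); Gb4 is not a chord tone.
It is approached by step up from F4 and left by step up to Ab4.
Step in, step out in the same direction — a passing tone.
The harmony at that moment is Db major triad (Db, F, Ab); Eb3 is not a chord tone.
It is approached by step down from F3 and left by step down to Db3.
Step in, step out in the same direction — a passing tone.
The harmony at that moment is Gb major triad (Gb, Bb, Db); Cb4 is not a chord tone.
It is approached by step down from Db4 and left by leap up to Gb4.
Step in, leap out — an escape tone.

Gb4 (beat 2) — passing tone; Eb3 (beat 7) — passing tone; Cb4 (beat 10) — escape tone.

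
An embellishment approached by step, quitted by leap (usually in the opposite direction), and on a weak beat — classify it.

Escape tone.

Approach: by step. Departure: by leap. Metric position: weak.
Step in, leap out, from a weak position — an escape tone (échappée). (It is the mirror image of the appoggiatura, which leaps in and steps out on a strong beat.)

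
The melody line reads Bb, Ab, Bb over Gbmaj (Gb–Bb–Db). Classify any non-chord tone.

The harmony at that moment is Gb major triad (Gb, Bb, Db); Ab is not a chord tone.
It is approached by step down from Bb and left by step up to Bb.
Step away and step back to the same note — a neighbor tone (lower neighbor).

Ab is a neighbor tone.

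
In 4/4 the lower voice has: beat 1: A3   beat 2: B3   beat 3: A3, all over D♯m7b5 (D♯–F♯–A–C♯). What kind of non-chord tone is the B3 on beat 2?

Upper neighbor tone.

The harmony at that moment is D♯ half-diminished seventh chord (D♯, F♯, A, C♯); B3 is not a chord tone.
It is approached by step up from A3 and left by step down to A3.
Step away and step back to the same note — a neighbor tone (upper neighbor).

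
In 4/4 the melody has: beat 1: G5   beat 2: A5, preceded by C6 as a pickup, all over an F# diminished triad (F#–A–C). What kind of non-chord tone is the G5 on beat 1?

The harmony at that moment is F# diminished triad (F#, A, C); G5 is not a chord tone.
It is approached by leap down from C6 and left by step up to A5.
Leap in, step out, metrically accented — an appoggiatura.

Appoggiatura.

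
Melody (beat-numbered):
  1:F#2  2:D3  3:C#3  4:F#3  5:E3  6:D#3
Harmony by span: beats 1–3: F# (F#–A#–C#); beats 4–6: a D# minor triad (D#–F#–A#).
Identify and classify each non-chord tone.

The harmony at that moment is F# major triad (F#, A#, C#); D3 is not a chord tone.
It is approached by leap up from F#2 and left by step down to C#3.
Leap in, step out — an appoggiatura.
The harmony at that moment is D# minor triad (D#, F#, A#); E3 is not a chord tone.
It is approached by step down from F#3 and left by step down to D#3.
Step in, step out in the same direction — a passing tone.

D3 (beat 2) — appoggiatura; E3 (beat 5) — passing tone.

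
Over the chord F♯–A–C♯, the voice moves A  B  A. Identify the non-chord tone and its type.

B is a neighbor tone.

The harmony at that moment is F♯ minor triad (F♯, A, C♯); B is not a chord tone.
It is approached by step up from A and left by step down to A.
Step away and step back to the same note — a neighbor tone (upper neighbor).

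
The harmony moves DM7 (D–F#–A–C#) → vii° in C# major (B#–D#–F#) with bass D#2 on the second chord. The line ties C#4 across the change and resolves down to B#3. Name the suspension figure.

7–6 suspension.

At the second chord the bass is D#2. The suspended C#4 lies a seventh above the bass; after resolving down by step to B#3, the interval above the bass becomes a sixth.
Suspension figures are named by those two intervals: 7–6.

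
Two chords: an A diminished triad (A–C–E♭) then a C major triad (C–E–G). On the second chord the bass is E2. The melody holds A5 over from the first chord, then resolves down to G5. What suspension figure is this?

4–3 suspension.

At the second chord the bass is E2. The suspended A5 lies a fourth above the bass; after resolving down by step to G5, the interval above the bass becomes a third.
Suspension figures are named by those two intervals: 4–3.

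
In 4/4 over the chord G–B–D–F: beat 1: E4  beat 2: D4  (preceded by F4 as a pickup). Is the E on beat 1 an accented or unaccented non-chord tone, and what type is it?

Accented passing tone.

The harmony at that moment is G dominant seventh chord (G, B, D, F); E4 is not a chord tone.
It is approached by step down from F4 and left by step down to D4.
Step in, step out in the same direction — a passing tone.
It falls on the downbeat, so it is accented.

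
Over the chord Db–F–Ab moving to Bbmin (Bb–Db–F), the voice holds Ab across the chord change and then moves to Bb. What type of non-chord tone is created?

The harmony at that moment is Bb minor triad (Bb, Db, F); Ab is not a chord tone.
It is held over (the same pitch as the preceding Ab) and left by step up to Bb.
Held over from the previous chord and resolving up by step — a retardation.

Ab is a retardation.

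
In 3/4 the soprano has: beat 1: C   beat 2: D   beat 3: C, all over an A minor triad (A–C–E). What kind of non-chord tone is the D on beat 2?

Upper neighbor tone.

The harmony at that moment is A minor triad (A, C, E); D is not a chord tone.
It is approached by step up from C and left by step down to C.
Step away and step back to the same note — a neighbor tone (upper neighbor).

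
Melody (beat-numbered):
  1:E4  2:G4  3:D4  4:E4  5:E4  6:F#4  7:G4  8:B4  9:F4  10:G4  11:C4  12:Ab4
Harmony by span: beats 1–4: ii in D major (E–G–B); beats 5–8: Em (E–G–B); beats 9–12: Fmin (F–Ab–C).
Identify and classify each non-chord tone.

D4 (beat 3) — appoggiatura; F#4 (beat 6) — passing tone; G4 (beat 10) — escape tone.

The harmony at that moment is E minor triad (E, G, B); D4 is not a chord tone.
It is approached by leap down from G4 and left by step up to E4.
Leap in, step out — an appoggiatura.
The harmony at that moment is E minor triad (E, G, B); F#4 is not a chord tone.
It is approached by step up from E4 and left by step up to G4.
Step in, step out in the same direction — a passing tone.
The harmony at that moment is F minor triad (F, Ab, C); G4 is not a chord tone.
It is approached by step up from F4 and left by leap down to C4.
Step in, leap out — an escape tone.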